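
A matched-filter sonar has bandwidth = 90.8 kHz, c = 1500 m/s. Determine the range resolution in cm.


dR = c/(2*BW) = 1500 / (2 * 90.8e3) = 0.0083 m = 0.83 cm

0.83 cm


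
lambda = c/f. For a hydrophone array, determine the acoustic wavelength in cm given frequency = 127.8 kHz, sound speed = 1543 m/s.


1.21 cm


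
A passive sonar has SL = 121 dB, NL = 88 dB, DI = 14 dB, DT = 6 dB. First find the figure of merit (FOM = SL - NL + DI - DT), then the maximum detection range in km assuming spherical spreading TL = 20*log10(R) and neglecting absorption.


Step 1: FOM = SL - NL + DI - DT = 121 - 88 + 14 - 6 = 41 dB
Step 2: at max range FOM = TL = 20*log10(R), so R = 10^(41/20) = 112.2 m = 0.11 km

0.11 km


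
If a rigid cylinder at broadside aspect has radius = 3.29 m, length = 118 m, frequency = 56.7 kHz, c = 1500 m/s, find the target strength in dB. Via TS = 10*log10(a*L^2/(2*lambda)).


59.37 dB


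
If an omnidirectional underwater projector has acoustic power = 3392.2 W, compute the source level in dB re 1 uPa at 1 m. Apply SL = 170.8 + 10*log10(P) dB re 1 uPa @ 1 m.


206.1 dB


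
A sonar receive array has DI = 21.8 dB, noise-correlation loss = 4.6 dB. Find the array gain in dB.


AG = DI - L_corr = 21.8 - 4.6 = 17.2

17.2 dB


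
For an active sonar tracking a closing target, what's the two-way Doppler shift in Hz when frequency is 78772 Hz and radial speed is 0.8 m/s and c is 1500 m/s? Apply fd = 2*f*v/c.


fd = 2*f*v/c = 2 * 78772 * 0.8 / 1500 = 84.02

84.02 Hz


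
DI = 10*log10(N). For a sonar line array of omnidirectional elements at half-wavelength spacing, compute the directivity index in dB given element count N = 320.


25.05 dB


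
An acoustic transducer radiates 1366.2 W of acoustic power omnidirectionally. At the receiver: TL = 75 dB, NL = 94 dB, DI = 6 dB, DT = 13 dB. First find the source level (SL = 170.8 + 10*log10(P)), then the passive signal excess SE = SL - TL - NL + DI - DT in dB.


Step 1: SL = 170.8 + 10*log10(1366.2) = 202.16 dB
Step 2: SE = SL - TL - NL + DI - DT = 202.16 - 75 - 94 + 6 - 13 = 26.16

26.16 dB


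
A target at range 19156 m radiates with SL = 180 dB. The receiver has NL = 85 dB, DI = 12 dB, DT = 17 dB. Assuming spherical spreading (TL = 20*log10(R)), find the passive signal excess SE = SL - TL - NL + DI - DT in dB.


4.35 dB


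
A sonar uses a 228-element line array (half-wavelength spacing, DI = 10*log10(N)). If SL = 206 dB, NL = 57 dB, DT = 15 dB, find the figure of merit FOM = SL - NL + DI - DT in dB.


Step 1: DI = 10*log10(228) = 23.58 dB
Step 2: FOM = SL - NL + DI - DT = 206 - 57 + 23.58 - 15 = 157.58

157.58 dB


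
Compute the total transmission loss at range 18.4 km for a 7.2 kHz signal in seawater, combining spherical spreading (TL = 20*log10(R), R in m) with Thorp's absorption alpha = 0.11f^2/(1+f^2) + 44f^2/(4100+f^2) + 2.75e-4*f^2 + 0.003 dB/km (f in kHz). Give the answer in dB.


Step 1 (Thorp): alpha = 0.11*51.84/(1+51.84) + 44*51.84/(4100+51.84) + 2.75e-4*51.84 + 0.003 = 0.6746 dB/km
Step 2: TL_spread = 20*log10(18400) = 85.3 dB
Step 3: TL_abs = alpha*R = 0.6746 * 18.4 = 12.41 dB
Step 4: TL_total = 85.3 + 12.41 = 97.71

97.71 dB


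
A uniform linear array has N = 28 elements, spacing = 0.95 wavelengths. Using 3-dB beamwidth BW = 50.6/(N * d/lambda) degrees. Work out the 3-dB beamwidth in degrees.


1.9 deg


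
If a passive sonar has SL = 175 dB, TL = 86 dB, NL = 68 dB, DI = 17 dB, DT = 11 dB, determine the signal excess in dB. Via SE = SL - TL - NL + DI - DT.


SE = SL - TL - NL + DI - DT = 175 - 86 - 68 + 17 - 11 = 27

27 dB


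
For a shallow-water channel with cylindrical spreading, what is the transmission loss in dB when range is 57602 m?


TL = 10*log10(57602) = 47.6

47.6 dB


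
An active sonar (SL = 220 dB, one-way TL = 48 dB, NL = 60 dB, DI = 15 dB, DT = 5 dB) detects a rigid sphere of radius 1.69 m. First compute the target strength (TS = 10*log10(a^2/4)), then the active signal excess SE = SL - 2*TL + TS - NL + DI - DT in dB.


Step 1: TS = 10*log10(1.69^2/4) = -1.46 dB
Step 2: SE = SL - 2*TL + TS - NL + DI - DT = 220 - 2*48 + (-1.46) - 60 + 15 - 5 = 72.54

72.54 dB


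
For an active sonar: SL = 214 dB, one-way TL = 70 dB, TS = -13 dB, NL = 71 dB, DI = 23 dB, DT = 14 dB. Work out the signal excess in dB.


-1 dB


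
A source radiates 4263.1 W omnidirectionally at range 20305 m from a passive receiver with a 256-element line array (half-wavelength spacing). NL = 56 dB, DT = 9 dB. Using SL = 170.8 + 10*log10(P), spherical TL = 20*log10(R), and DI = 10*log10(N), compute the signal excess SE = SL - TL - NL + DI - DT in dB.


Step 1: SL = 170.8 + 10*log10(4263.1) = 207.1 dB
Step 2: TL = 20*log10(20305) = 86.15 dB
Step 3: DI = 10*log10(256) = 24.08 dB
Step 4: SE = SL - TL - NL + DI - DT = 207.1 - 86.15 - 56 + 24.08 - 9 = 80.03

80.03 dB


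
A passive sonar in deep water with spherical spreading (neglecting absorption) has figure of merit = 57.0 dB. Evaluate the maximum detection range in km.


At max range FOM = TL, so 20*log10(R) = 57.0
R = 10^(57.0/20) = 707.95 m = 0.71 km

0.71 km


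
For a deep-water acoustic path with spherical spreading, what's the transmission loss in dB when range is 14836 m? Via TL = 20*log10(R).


83.43 dB


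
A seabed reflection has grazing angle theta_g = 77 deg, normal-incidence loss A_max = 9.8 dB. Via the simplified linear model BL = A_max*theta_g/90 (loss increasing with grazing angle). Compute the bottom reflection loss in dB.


BL = A_max * theta_g / 90 = 9.8 * 77 / 90 = 8.38

8.38 dB


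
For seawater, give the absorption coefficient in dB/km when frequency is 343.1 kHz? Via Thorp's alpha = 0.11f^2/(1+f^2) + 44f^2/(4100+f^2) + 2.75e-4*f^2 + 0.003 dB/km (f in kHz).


f^2 = 117717.61
alpha = 0.11*117717.61/(1+117717.61) + 44*117717.61/(4100+117717.61) + 2.75e-4*117717.61 + 0.003 = 75.004

75.004 dB/km


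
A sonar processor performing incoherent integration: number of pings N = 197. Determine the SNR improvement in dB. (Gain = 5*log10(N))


Gain = 5*log10(197) = 11.47

11.47 dB


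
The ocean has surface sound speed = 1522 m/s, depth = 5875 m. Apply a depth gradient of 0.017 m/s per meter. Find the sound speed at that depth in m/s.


1621.875 m/s


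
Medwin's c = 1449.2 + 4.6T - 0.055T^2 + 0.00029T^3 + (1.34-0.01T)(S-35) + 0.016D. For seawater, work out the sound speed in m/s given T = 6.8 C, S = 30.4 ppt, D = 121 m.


c = 1449.2 + 4.6*6.8 - 0.055*6.8^2 + 0.00029*6.8^3 + (1.34 - 0.01*6.8)*(30.4 - 35) + 0.016*121 = 1474.11

1474.11 m/s


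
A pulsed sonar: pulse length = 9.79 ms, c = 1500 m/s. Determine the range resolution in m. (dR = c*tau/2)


dR = c*tau/2 = 1500 * 9.79e-3 / 2 = 7.3425

7.3425 m


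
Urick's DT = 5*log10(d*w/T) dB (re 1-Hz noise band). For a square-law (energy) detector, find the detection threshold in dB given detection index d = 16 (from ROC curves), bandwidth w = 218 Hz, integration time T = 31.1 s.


DT = 5*log10(d*w/T) = 5*log10(16 * 218 / 31.1) = 5*log10(112.15) = 10.25

10.25 dB


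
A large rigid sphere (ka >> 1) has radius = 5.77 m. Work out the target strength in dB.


TS = 10*log10(5.77^2 / 4) = 10*log10(8.323225) = 9.2

9.2 dB


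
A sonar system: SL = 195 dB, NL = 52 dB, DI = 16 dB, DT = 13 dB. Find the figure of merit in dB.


FOM = SL - NL + DI - DT = 195 - 52 + 16 - 13 = 146

146 dB


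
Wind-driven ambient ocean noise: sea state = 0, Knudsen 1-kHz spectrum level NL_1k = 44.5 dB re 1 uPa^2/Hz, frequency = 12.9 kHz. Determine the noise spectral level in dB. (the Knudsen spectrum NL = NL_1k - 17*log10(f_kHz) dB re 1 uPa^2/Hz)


NL = NL_1k - 17*log10(f_kHz) = 44.5 - 17*log10(12.9) = 44.5 - (18.88) = 25.62

25.62 dB


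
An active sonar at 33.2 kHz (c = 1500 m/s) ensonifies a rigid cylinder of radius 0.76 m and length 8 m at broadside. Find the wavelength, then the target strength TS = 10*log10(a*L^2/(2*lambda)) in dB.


Step 1: lambda = c/f = 1500/33200 = 0.04518 m
Step 2: TS = 10*log10(a*L^2/(2*lambda)) = 10*log10(0.76*8^2/(2*0.04518)) = 27.31

27.31 dB


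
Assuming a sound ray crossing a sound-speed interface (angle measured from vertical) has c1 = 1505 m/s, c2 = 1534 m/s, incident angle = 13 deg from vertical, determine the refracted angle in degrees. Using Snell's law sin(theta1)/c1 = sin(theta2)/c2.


13.26 deg


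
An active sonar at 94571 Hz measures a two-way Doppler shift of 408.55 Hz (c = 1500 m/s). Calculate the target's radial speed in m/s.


From fd = 2*f*v/c, v = c*fd/(2*f) = 1500 * 408.55 / (2*94571) = 3.24

3.24 m/s


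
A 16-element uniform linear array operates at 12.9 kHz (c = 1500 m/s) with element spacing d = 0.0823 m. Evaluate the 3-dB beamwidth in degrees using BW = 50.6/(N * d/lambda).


Step 1: lambda = 1500/12900 = 0.11628 m
Step 2: d/lambda = 0.0823/0.11628 = 0.7078
Step 3: BW = 50.6/(N * d/lambda) = 50.6/(16 * 0.7078) = 4.47

4.47 deg


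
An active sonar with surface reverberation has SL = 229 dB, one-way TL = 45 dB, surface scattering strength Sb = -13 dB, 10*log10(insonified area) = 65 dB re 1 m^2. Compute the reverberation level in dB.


RL = SL - 2*TL + Sb + 10*log10(A) = 229 - 2*45 + (-13) + 65 = 191

191 dB


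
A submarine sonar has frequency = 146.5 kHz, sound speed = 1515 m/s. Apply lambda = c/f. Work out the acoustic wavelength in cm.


lambda = c/f = 1515 / 146500 = 0.0103 m = 1.03 cm

1.03 cm


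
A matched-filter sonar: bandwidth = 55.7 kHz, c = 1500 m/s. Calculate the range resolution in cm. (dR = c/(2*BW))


dR = c/(2*BW) = 1500 / (2 * 55.7e3) = 0.0135 m = 1.35 cm

1.35 cm


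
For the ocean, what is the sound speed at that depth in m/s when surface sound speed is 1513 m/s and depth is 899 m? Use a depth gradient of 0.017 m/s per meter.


c = 1513 + 0.017 * 899 = 1528.283

1528.283 m/s


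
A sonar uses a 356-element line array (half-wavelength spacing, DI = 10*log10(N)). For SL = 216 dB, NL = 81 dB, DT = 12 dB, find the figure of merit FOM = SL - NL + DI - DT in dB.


Step 1: DI = 10*log10(356) = 25.51 dB
Step 2: FOM = SL - NL + DI - DT = 216 - 81 + 25.51 - 12 = 148.51

148.51 dB


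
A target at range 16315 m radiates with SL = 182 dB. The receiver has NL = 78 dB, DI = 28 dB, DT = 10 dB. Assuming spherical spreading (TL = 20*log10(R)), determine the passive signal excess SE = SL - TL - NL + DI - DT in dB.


37.75 dB


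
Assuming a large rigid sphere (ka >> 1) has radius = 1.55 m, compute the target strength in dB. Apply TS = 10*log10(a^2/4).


-2.21 dB


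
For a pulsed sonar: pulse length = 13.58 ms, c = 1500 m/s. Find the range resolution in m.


dR = c*tau/2 = 1500 * 13.58e-3 / 2 = 10.185

10.185 m


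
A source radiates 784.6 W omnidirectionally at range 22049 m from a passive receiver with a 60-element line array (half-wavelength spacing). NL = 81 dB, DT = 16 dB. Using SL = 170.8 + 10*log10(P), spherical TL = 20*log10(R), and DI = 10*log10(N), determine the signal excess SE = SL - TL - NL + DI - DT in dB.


Step 1: SL = 170.8 + 10*log10(784.6) = 199.75 dB
Step 2: TL = 20*log10(22049) = 86.87 dB
Step 3: DI = 10*log10(60) = 17.78 dB
Step 4: SE = SL - TL - NL + DI - DT = 199.75 - 86.87 - 81 + 17.78 - 16 = 33.66

33.66 dB


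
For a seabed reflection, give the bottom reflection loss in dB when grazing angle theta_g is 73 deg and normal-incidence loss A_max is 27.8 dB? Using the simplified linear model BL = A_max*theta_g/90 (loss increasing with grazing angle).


BL = A_max * theta_g / 90 = 27.8 * 73 / 90 = 22.55

22.55 dB


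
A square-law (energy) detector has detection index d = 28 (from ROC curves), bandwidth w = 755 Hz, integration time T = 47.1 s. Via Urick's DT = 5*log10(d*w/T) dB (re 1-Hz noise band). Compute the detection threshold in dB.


DT = 5*log10(d*w/T) = 5*log10(28 * 755 / 47.1) = 5*log10(448.83) = 13.26

13.26 dB


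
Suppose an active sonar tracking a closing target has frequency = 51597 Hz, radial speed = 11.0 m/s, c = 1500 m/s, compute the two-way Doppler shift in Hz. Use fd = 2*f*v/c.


fd = 2*f*v/c = 2 * 51597 * 11.0 / 1500 = 756.76

756.76 Hz


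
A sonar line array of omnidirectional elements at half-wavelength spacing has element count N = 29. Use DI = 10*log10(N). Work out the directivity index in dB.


DI = 10*log10(29) = 14.62

14.62 dB


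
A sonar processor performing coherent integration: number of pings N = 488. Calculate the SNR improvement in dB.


Gain = 10*log10(488) = 26.88

26.88 dB


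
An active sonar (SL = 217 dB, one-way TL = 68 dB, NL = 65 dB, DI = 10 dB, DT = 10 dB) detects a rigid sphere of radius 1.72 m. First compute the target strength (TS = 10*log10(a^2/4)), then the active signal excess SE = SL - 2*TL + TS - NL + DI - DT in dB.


Step 1: TS = 10*log10(1.72^2/4) = -1.31 dB
Step 2: SE = SL - 2*TL + TS - NL + DI - DT = 217 - 2*68 + (-1.31) - 65 + 10 - 10 = 14.69

14.69 dB


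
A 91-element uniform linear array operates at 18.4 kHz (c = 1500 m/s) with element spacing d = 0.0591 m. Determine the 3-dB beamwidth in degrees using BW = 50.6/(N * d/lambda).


0.77 deg


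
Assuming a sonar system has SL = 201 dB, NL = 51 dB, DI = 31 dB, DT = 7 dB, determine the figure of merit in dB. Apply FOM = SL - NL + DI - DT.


174 dB


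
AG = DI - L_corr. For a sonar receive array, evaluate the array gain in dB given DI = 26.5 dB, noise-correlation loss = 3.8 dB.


AG = DI - L_corr = 26.5 - 3.8 = 22.7

22.7 dB


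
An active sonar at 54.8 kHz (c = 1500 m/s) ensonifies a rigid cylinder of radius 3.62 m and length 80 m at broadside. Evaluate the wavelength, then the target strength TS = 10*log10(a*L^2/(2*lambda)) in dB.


Step 1: lambda = c/f = 1500/54800 = 0.02737 m
Step 2: TS = 10*log10(a*L^2/(2*lambda)) = 10*log10(3.62*80^2/(2*0.02737)) = 56.27

56.27 dB


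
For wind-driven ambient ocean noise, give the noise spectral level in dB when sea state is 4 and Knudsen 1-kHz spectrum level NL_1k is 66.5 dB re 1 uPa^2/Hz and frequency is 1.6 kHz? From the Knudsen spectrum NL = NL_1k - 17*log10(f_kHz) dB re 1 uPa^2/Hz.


NL = NL_1k - 17*log10(f_kHz) = 66.5 - 17*log10(1.6) = 66.5 - (3.47) = 63.03

63.03 dB


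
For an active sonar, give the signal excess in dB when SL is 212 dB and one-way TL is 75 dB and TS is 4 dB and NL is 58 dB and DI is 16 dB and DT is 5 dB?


SE = SL - 2*TL + TS - NL + DI - DT = 212 - 2*75 + (4) - 58 + 16 - 5 = 19

19 dB


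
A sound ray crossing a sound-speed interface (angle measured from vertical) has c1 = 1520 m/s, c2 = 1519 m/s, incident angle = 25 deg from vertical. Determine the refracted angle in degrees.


sin(theta2) = (c2/c1)*sin(theta1) = (1519/1520)*sin(25 deg) = 0.42234
theta2 = arcsin(0.42234) = 24.98

24.98 deg


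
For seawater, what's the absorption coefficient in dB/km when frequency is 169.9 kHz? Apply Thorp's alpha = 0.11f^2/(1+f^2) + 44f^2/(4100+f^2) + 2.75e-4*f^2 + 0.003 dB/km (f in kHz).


f^2 = 28866.01
alpha = 0.11*28866.01/(1+28866.01) + 44*28866.01/(4100+28866.01) + 2.75e-4*28866.01 + 0.003 = 46.579

46.579 dB/km


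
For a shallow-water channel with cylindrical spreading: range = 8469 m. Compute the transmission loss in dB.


39.28 dB


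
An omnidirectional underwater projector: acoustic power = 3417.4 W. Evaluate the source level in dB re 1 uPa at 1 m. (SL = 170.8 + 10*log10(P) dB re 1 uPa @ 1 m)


SL = 170.8 + 10*log10(3417.4) = 170.8 + 35.34 = 206.14

206.14 dB


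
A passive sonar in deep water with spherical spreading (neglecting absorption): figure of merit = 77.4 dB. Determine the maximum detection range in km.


At max range FOM = TL, so 20*log10(R) = 77.4
R = 10^(77.4/20) = 7413.1 m = 7.41 km

7.41 km


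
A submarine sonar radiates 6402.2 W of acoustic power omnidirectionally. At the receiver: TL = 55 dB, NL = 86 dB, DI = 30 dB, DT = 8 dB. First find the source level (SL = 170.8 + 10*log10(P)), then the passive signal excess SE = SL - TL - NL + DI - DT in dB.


Step 1: SL = 170.8 + 10*log10(6402.2) = 208.86 dB
Step 2: SE = SL - TL - NL + DI - DT = 208.86 - 55 - 86 + 30 - 8 = 89.86

89.86 dB


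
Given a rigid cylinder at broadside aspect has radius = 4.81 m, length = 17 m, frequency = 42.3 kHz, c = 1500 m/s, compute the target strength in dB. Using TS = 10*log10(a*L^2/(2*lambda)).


lambda = 1500/42300 = 0.03546 m
TS = 10*log10(4.81*17^2/(2*0.03546)) = 42.92

42.92 dB


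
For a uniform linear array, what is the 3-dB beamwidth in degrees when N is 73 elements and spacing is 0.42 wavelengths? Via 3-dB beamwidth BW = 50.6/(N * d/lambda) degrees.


1.65 deg


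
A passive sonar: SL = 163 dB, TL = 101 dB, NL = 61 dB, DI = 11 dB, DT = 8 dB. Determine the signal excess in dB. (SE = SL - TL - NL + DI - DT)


SE = SL - TL - NL + DI - DT = 163 - 101 - 61 + 11 - 8 = 4

4 dB


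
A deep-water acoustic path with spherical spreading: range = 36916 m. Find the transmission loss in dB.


91.34 dB


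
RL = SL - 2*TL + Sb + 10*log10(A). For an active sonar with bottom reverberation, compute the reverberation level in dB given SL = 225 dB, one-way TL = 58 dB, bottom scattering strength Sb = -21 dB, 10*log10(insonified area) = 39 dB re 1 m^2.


RL = SL - 2*TL + Sb + 10*log10(A) = 225 - 2*58 + (-21) + 39 = 127

127 dB


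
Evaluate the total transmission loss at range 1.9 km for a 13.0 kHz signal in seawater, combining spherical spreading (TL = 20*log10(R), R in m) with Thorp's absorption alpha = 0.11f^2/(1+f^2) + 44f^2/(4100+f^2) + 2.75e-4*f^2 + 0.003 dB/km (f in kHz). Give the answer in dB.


Step 1 (Thorp): alpha = 0.11*169.0/(1+169.0) + 44*169.0/(4100+169.0) + 2.75e-4*169.0 + 0.003 = 1.9007 dB/km
Step 2: TL_spread = 20*log10(1900) = 65.58 dB
Step 3: TL_abs = alpha*R = 1.9007 * 1.9 = 3.61 dB
Step 4: TL_total = 65.58 + 3.61 = 69.19

69.19 dB


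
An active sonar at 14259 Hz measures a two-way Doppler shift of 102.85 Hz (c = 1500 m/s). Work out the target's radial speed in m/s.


From fd = 2*f*v/c, v = c*fd/(2*f) = 1500 * 102.85 / (2*14259) = 5.41

5.41 m/s


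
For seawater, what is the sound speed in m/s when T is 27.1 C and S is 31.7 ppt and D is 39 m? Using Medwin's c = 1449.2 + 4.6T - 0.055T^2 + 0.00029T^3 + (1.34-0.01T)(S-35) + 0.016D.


1536.34 m/s


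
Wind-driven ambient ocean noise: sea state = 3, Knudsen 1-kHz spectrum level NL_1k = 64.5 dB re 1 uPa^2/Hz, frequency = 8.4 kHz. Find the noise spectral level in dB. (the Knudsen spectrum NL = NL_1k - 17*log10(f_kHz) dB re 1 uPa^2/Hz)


NL = NL_1k - 17*log10(f_kHz) = 64.5 - 17*log10(8.4) = 64.5 - (15.71) = 48.79

48.79 dB


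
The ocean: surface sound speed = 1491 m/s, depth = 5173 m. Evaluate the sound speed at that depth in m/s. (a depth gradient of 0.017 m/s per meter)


c = 1491 + 0.017 * 5173 = 1578.941

1578.941 m/s


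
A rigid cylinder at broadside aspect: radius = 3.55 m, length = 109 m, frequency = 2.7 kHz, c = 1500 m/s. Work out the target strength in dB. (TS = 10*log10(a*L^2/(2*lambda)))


lambda = 1500/2700 = 0.55556 m
TS = 10*log10(3.55*109^2/(2*0.55556)) = 45.79

45.79 dB


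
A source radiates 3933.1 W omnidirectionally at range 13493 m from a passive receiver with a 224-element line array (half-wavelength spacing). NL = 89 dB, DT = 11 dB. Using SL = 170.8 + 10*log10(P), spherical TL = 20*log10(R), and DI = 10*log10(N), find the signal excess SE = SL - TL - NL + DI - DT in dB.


Step 1: SL = 170.8 + 10*log10(3933.1) = 206.75 dB
Step 2: TL = 20*log10(13493) = 82.6 dB
Step 3: DI = 10*log10(224) = 23.5 dB
Step 4: SE = SL - TL - NL + DI - DT = 206.75 - 82.6 - 89 + 23.5 - 11 = 47.65

47.65 dB


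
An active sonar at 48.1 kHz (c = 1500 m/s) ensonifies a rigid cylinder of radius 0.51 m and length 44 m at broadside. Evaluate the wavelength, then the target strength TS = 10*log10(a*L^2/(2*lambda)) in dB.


Step 1: lambda = c/f = 1500/48100 = 0.03119 m
Step 2: TS = 10*log10(a*L^2/(2*lambda)) = 10*log10(0.51*44^2/(2*0.03119)) = 41.99

41.99 dB


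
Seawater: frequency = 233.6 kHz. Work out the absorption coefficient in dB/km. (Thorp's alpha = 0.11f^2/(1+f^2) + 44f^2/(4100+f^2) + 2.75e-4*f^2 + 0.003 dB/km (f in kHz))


f^2 = 54568.96
alpha = 0.11*54568.96/(1+54568.96) + 44*54568.96/(4100+54568.96) + 2.75e-4*54568.96 + 0.003 = 56.045

56.045 dB/km


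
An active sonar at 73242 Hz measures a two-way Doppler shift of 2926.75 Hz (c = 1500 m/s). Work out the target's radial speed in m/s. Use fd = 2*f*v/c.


From fd = 2*f*v/c, v = c*fd/(2*f) = 1500 * 2926.75 / (2*73242) = 29.97

29.97 m/s


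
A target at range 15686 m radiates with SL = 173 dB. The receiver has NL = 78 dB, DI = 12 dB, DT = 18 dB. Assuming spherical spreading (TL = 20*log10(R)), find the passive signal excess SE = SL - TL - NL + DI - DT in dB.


Step 1: TL = 20*log10(15686) = 83.91 dB
Step 2: SE = 173 - 83.91 - 78 + 12 - 18 = 5.09

5.09 dB


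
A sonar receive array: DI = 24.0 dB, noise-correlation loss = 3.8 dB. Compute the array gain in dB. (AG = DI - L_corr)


AG = DI - L_corr = 24.0 - 3.8 = 20.2

20.2 dB


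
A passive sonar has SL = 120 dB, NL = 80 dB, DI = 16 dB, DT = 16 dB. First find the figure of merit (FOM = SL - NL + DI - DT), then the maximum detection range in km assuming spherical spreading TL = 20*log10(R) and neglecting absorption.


Step 1: FOM = SL - NL + DI - DT = 120 - 80 + 16 - 16 = 40 dB
Step 2: at max range FOM = TL = 20*log10(R), so R = 10^(40/20) = 100.0 m = 0.1 km

0.1 km


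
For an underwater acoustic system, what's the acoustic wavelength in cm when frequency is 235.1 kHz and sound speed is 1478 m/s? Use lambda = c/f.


0.63 cm


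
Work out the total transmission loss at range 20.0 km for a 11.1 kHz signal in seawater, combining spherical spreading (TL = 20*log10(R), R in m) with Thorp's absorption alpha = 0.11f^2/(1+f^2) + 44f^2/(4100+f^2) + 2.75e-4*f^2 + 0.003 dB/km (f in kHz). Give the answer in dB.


Step 1 (Thorp): alpha = 0.11*123.21/(1+123.21) + 44*123.21/(4100+123.21) + 2.75e-4*123.21 + 0.003 = 1.4297 dB/km
Step 2: TL_spread = 20*log10(20000) = 86.02 dB
Step 3: TL_abs = alpha*R = 1.4297 * 20.0 = 28.59 dB
Step 4: TL_total = 86.02 + 28.59 = 114.61

114.61 dB


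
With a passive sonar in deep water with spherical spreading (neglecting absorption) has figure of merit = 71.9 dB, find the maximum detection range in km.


At max range FOM = TL, so 20*log10(R) = 71.9
R = 10^(71.9/20) = 3935.5 m = 3.94 km

3.94 km


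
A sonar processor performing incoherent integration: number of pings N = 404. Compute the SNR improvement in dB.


Gain = 5*log10(404) = 13.03

13.03 dB


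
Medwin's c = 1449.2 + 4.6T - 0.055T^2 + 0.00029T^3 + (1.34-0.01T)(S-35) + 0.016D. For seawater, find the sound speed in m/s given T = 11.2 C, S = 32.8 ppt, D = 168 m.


c = 1449.2 + 4.6*11.2 - 0.055*11.2^2 + 0.00029*11.2^3 + (1.34 - 0.01*11.2)*(32.8 - 35) + 0.016*168 = 1494.21

1494.21 m/s


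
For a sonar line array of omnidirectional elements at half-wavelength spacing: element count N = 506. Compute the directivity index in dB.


DI = 10*log10(506) = 27.04

27.04 dB


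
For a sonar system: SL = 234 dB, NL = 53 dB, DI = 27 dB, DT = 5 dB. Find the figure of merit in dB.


203 dB


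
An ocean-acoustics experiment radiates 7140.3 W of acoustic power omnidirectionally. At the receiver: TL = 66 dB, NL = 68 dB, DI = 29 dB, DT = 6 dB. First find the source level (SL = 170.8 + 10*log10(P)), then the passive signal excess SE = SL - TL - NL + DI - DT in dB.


Step 1: SL = 170.8 + 10*log10(7140.3) = 209.34 dB
Step 2: SE = SL - TL - NL + DI - DT = 209.34 - 66 - 68 + 29 - 6 = 98.34

98.34 dB


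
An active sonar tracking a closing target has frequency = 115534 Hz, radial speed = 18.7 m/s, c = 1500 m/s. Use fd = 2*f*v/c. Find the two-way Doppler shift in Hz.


fd = 2*f*v/c = 2 * 115534 * 18.7 / 1500 = 2880.65

2880.65 Hz


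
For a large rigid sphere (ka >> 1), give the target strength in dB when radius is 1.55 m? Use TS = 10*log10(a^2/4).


TS = 10*log10(1.55^2 / 4) = 10*log10(0.600625) = -2.21

-2.21 dB


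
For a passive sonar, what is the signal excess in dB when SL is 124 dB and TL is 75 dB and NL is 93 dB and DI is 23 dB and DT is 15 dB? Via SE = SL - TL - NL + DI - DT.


-36 dB


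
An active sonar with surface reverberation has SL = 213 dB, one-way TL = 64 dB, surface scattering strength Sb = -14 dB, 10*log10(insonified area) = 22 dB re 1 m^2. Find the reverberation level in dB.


RL = SL - 2*TL + Sb + 10*log10(A) = 213 - 2*64 + (-14) + 22 = 93

93 dB


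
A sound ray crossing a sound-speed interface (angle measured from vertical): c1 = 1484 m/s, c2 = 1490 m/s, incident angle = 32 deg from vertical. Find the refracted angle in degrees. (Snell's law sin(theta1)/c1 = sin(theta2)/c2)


sin(theta2) = (c2/c1)*sin(theta1) = (1490/1484)*sin(32 deg) = 0.53206
theta2 = arcsin(0.53206) = 32.14

32.14 deg


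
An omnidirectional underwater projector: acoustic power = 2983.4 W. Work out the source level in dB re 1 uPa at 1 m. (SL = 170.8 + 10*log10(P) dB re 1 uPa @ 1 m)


SL = 170.8 + 10*log10(2983.4) = 170.8 + 34.75 = 205.55

205.55 dB


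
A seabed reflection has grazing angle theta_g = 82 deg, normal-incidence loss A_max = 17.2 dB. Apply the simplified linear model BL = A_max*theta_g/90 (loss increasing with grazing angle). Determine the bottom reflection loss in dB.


BL = A_max * theta_g / 90 = 17.2 * 82 / 90 = 15.67

15.67 dB


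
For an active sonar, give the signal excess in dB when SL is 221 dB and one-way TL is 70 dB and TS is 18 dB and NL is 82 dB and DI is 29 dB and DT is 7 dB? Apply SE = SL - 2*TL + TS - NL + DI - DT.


SE = SL - 2*TL + TS - NL + DI - DT = 221 - 2*70 + (18) - 82 + 29 - 7 = 39

39 dB


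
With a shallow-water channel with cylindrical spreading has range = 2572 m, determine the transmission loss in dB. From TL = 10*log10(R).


TL = 10*log10(2572) = 34.1

34.1 dB


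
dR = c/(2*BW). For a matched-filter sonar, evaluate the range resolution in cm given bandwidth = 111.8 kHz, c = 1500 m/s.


dR = c/(2*BW) = 1500 / (2 * 111.8e3) = 0.0067 m = 0.67 cm

0.67 cm


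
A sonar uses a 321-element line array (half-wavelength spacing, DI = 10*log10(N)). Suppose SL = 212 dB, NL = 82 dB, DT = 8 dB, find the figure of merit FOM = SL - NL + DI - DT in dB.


Step 1: DI = 10*log10(321) = 25.07 dB
Step 2: FOM = SL - NL + DI - DT = 212 - 82 + 25.07 - 8 = 147.07

147.07 dB


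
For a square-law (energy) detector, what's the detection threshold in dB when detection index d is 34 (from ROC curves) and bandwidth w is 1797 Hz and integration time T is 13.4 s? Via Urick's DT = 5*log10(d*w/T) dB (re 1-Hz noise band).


DT = 5*log10(d*w/T) = 5*log10(34 * 1797 / 13.4) = 5*log10(4559.55) = 18.29

18.29 dB


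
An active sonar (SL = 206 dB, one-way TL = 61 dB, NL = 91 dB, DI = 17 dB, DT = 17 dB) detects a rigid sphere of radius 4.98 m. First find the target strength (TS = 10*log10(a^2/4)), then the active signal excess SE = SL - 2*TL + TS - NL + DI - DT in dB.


Step 1: TS = 10*log10(4.98^2/4) = 7.92 dB
Step 2: SE = SL - 2*TL + TS - NL + DI - DT = 206 - 2*61 + (7.92) - 91 + 17 - 17 = 0.92

0.92 dB


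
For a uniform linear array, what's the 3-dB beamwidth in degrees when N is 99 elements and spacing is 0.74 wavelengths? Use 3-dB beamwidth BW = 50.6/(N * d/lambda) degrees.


BW = 50.6 / (99 * 0.74) = 50.6 / 73.26 = 0.69

0.69 deg


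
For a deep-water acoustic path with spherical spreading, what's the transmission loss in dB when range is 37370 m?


91.45 dB


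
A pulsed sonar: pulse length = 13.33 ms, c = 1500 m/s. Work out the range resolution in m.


9.9975 m


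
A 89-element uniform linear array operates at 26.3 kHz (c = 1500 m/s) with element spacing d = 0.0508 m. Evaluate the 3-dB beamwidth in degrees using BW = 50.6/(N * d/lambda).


0.64 deg


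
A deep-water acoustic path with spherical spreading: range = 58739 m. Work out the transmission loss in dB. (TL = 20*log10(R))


TL = 20*log10(58739) = 95.38

95.38 dB


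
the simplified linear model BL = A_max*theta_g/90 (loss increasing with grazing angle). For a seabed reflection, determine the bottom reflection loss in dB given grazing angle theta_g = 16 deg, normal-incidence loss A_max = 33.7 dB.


BL = A_max * theta_g / 90 = 33.7 * 16 / 90 = 5.99

5.99 dB


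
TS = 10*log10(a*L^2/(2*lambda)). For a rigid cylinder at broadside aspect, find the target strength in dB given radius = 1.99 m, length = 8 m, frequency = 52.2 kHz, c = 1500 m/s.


lambda = 1500/52200 = 0.02874 m
TS = 10*log10(1.99*8^2/(2*0.02874)) = 33.46

33.46 dB


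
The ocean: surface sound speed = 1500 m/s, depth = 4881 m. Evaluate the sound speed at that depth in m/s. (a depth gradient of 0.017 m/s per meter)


c = 1500 + 0.017 * 4881 = 1582.977

1582.977 m/s


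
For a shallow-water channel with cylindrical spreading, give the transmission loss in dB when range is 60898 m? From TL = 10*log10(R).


TL = 10*log10(60898) = 47.85

47.85 dB


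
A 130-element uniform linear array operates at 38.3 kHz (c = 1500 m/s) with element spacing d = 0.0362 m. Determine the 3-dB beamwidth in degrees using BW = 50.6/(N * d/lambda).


0.42 deg


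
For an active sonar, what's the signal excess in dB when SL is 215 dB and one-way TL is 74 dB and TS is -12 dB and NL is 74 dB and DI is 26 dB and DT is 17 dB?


SE = SL - 2*TL + TS - NL + DI - DT = 215 - 2*74 + (-12) - 74 + 26 - 17 = -10

-10 dB


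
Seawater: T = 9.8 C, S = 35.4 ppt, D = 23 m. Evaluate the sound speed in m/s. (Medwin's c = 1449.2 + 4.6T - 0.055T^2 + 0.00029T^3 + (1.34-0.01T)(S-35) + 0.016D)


c = 1449.2 + 4.6*9.8 - 0.055*9.8^2 + 0.00029*9.8^3 + (1.34 - 0.01*9.8)*(35.4 - 35) + 0.016*23 = 1490.14

1490.14 m/s


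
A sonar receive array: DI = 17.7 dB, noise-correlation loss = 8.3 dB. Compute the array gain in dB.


AG = DI - L_corr = 17.7 - 8.3 = 9.4

9.4 dB


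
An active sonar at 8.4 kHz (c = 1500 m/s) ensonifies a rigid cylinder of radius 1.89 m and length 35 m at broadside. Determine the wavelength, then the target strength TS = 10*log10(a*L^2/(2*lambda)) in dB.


Step 1: lambda = c/f = 1500/8400 = 0.17857 m
Step 2: TS = 10*log10(a*L^2/(2*lambda)) = 10*log10(1.89*35^2/(2*0.17857)) = 38.12

38.12 dB


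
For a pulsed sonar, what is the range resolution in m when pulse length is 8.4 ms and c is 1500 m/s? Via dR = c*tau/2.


dR = c*tau/2 = 1500 * 8.4e-3 / 2 = 6.3

6.3 m


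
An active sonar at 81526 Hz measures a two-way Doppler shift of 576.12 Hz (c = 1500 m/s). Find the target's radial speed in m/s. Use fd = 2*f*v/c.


5.3 m/s


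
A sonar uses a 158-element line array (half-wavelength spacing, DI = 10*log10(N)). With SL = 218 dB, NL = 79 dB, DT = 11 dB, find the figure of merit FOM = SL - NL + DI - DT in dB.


149.99 dB


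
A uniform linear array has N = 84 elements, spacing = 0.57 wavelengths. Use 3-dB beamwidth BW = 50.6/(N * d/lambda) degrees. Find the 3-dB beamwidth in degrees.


BW = 50.6 / (84 * 0.57) = 50.6 / 47.88 = 1.06

1.06 deg


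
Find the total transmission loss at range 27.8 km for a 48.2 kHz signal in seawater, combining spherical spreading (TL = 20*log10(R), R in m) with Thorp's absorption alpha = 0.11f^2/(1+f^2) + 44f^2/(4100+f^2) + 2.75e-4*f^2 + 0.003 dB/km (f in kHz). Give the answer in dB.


552.2 dB


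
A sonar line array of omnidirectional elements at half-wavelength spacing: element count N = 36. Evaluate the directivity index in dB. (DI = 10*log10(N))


DI = 10*log10(36) = 15.56

15.56 dB


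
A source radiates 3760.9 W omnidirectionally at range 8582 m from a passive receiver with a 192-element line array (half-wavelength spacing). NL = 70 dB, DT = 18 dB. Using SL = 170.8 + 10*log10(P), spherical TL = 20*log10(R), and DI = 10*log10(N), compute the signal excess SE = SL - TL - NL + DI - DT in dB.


62.71 dB


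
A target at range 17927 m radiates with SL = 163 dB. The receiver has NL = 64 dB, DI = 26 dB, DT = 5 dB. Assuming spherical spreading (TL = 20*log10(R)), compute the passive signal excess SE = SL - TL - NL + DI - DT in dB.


Step 1: TL = 20*log10(17927) = 85.07 dB
Step 2: SE = 163 - 85.07 - 64 + 26 - 5 = 34.93

34.93 dB


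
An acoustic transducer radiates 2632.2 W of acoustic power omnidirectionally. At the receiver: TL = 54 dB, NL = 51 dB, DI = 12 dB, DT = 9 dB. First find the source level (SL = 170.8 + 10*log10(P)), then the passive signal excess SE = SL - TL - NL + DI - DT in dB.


Step 1: SL = 170.8 + 10*log10(2632.2) = 205.0 dB
Step 2: SE = SL - TL - NL + DI - DT = 205.0 - 54 - 51 + 12 - 9 = 103.0

103.0 dB


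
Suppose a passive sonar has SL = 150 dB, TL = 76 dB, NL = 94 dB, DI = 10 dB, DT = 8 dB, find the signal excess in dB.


SE = SL - TL - NL + DI - DT = 150 - 76 - 94 + 10 - 8 = -18

-18 dB


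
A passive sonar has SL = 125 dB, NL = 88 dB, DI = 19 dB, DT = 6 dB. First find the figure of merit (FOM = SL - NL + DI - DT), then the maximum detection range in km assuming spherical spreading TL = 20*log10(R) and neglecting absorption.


Step 1: FOM = SL - NL + DI - DT = 125 - 88 + 19 - 6 = 50 dB
Step 2: at max range FOM = TL = 20*log10(R), so R = 10^(50/20) = 316.23 m = 0.32 km

0.32 km


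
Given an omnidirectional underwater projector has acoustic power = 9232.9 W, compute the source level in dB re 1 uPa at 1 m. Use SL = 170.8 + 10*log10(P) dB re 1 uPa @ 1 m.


SL = 170.8 + 10*log10(9232.9) = 170.8 + 39.65 = 210.45

210.45 dB


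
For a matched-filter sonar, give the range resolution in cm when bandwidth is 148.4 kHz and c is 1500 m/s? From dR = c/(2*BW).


dR = c/(2*BW) = 1500 / (2 * 148.4e3) = 0.0051 m = 0.51 cm

0.51 cm


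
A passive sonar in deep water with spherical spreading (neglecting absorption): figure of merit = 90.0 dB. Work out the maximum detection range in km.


At max range FOM = TL, so 20*log10(R) = 90.0
R = 10^(90.0/20) = 31622.78 m = 31.62 km

31.62 km


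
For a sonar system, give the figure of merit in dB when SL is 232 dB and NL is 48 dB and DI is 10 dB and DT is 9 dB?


FOM = SL - NL + DI - DT = 232 - 48 + 10 - 9 = 185

185 dB


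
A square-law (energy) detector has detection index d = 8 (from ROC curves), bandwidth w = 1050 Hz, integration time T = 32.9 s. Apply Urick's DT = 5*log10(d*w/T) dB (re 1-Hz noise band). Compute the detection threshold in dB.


DT = 5*log10(d*w/T) = 5*log10(8 * 1050 / 32.9) = 5*log10(255.32) = 12.04

12.04 dB


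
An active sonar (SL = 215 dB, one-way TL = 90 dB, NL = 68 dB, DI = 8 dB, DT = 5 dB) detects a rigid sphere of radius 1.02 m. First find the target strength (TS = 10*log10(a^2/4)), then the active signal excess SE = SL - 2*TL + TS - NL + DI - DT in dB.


Step 1: TS = 10*log10(1.02^2/4) = -5.85 dB
Step 2: SE = SL - 2*TL + TS - NL + DI - DT = 215 - 2*90 + (-5.85) - 68 + 8 - 5 = -35.85

-35.85 dB


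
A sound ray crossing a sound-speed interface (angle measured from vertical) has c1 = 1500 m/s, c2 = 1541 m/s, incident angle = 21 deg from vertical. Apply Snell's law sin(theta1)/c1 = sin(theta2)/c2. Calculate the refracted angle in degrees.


21.6 deg


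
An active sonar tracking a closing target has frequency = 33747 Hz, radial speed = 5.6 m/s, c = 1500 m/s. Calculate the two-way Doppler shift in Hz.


fd = 2*f*v/c = 2 * 33747 * 5.6 / 1500 = 251.98

251.98 Hz


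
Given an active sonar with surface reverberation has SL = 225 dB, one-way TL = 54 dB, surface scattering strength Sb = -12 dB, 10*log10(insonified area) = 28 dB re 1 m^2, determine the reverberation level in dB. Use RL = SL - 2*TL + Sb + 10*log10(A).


133 dB


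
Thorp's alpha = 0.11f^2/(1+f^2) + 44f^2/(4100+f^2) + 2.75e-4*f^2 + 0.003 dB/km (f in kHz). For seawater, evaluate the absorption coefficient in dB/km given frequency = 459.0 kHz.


f^2 = 210681.0
alpha = 0.11*210681.0/(1+210681.0) + 44*210681.0/(4100+210681.0) + 2.75e-4*210681.0 + 0.003 = 101.21

101.21 dB/km


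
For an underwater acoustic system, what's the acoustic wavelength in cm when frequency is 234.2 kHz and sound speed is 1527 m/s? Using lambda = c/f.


lambda = c/f = 1527 / 234200 = 0.0065 m = 0.65 cm

0.65 cm


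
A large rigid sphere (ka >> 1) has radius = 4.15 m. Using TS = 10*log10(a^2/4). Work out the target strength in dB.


TS = 10*log10(4.15^2 / 4) = 10*log10(4.305625) = 6.34

6.34 dB


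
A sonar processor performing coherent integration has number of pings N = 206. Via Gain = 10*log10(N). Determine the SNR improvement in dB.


Gain = 10*log10(206) = 23.14

23.14 dB


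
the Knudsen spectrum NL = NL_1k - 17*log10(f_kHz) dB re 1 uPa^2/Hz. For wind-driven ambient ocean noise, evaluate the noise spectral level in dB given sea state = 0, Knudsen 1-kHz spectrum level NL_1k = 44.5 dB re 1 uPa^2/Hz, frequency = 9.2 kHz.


28.12 dB


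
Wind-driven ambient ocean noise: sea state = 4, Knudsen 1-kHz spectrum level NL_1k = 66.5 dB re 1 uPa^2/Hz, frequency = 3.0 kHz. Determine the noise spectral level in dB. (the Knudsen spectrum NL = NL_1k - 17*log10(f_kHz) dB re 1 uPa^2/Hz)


NL = NL_1k - 17*log10(f_kHz) = 66.5 - 17*log10(3.0) = 66.5 - (8.11) = 58.39

58.39 dB


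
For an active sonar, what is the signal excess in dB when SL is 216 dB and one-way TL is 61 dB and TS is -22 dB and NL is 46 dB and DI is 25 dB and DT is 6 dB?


45 dB


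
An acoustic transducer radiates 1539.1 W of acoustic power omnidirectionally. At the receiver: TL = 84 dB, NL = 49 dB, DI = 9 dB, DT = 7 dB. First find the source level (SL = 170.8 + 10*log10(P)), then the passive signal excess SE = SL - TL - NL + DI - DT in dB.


Step 1: SL = 170.8 + 10*log10(1539.1) = 202.67 dB
Step 2: SE = SL - TL - NL + DI - DT = 202.67 - 84 - 49 + 9 - 7 = 71.67

71.67 dB


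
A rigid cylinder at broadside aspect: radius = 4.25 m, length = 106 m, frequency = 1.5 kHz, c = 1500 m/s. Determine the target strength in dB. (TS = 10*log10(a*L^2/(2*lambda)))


lambda = 1500/1500 = 1.0 m
TS = 10*log10(4.25*106^2/(2*1.0)) = 43.78

43.78 dB


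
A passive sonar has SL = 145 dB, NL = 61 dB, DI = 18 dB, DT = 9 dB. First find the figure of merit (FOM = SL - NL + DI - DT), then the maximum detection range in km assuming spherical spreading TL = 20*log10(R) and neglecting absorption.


Step 1: FOM = SL - NL + DI - DT = 145 - 61 + 18 - 9 = 93 dB
Step 2: at max range FOM = TL = 20*log10(R), so R = 10^(93/20) = 44668.36 m = 44.67 km

44.67 km


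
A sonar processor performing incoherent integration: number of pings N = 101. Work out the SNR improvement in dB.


Gain = 5*log10(101) = 10.02

10.02 dB


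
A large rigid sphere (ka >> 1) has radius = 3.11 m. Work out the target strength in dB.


TS = 10*log10(3.11^2 / 4) = 10*log10(2.418025) = 3.83

3.83 dB


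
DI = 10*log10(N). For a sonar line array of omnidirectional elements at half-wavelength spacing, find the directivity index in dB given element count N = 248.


DI = 10*log10(248) = 23.94

23.94 dB


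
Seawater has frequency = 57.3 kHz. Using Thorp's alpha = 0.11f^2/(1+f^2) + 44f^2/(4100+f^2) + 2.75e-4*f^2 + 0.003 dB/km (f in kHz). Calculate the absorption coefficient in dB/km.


f^2 = 3283.29
alpha = 0.11*3283.29/(1+3283.29) + 44*3283.29/(4100+3283.29) + 2.75e-4*3283.29 + 0.003 = 20.582

20.582 dB/km


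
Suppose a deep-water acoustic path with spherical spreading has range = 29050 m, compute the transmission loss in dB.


89.26 dB


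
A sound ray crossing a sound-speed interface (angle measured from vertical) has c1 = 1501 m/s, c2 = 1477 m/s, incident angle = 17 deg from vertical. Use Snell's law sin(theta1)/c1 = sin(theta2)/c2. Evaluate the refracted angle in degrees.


sin(theta2) = (c2/c1)*sin(theta1) = (1477/1501)*sin(17 deg) = 0.2877
theta2 = arcsin(0.2877) = 16.72

16.72 deg


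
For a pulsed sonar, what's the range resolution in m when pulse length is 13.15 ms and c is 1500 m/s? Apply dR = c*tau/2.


9.8625 m
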